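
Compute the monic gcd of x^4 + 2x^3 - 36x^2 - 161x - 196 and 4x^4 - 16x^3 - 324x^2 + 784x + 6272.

Euclidean algorithm in ℚ[x]:
  x^4 + 2x^3 - 36x^2 - 161x - 196 = (1/4)(4x^4 - 16x^3 - 324x^2 + 784x + 6272) + (6x^3 + 45x^2 - 357x - 1764)
  4x^4 - 16x^3 - 324x^2 + 784x + 6272 = ((2/3)x - 23/3)(6x^3 + 45x^2 - 357x - 1764) + (259x^2 - 777x - 7252)
  6x^3 + 45x^2 - 357x - 1764 = ((6/259)x + 9/37)(259x^2 - 777x - 7252) + (0)
Last nonzero remainder: 259x^2 - 777x - 7252. Dividing through by 259 gives the monic gcd x^2 - 3x - 28.

x^2 - 3x - 28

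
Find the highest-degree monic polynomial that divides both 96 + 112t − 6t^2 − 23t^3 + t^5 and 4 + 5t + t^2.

4 + 5t + t^2

Repeated division with remainder:
  t^5 − 23t^3 − 6t^2 + 112t + 96 = (t^3 − 5t^2 − 2t + 24)(t^2 + 5t + 4) + (0)
The last nonzero remainder t^2 + 5t + 4 is already monic.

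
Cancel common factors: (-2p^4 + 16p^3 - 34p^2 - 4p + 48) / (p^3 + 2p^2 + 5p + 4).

(-2p^3 + 18p^2 - 52p + 48)/(p^2 + p + 4)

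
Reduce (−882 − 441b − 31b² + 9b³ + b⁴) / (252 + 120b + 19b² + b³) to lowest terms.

(−21 − 4b + b²)/(6 + b)

Apply the Euclidean algorithm:
  b⁴ + 9b³ − 31b² − 441b − 882 = (b − 10)(b³ + 19b² + 120b + 252) + (39b² + 507b + 1638)
  b³ + 19b² + 120b + 252 = ((1/39)b + 2/13)(39b² + 507b + 1638) + (0)
Last nonzero remainder: 39b² + 507b + 1638. Dividing through by 39 gives the monic gcd b² + 13b + 42.
Cancel b² + 13b + 42 from numerator and denominator to get the reduced form.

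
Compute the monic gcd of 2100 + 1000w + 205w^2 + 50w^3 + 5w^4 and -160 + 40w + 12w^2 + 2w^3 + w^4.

20 + w^2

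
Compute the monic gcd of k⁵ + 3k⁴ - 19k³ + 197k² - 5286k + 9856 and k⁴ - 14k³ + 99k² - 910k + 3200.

k² + k + 64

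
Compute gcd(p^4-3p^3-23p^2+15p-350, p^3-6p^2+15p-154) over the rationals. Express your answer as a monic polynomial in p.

Euclidean algorithm in ℚ[p]:
  p^4-3p^3-23p^2+15p-350 = (p+3)(p^3-6p^2+15p-154) + (-20p^2+124p+112)
  p^3-6p^2+15p-154 = (-(1/20)p-1/100)(-20p^2+124p+112) + ((546/25)p-3822/25)
  -20p^2+124p+112 = (-(250/273)p-200/273)((546/25)p-3822/25) + (0)
Last nonzero remainder: (546/25)p-3822/25. Dividing through by 546/25 gives the monic gcd p-7.

p-7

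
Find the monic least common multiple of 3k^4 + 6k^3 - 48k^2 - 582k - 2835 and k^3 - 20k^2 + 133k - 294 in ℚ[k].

k^6 - 11k^5 + 98k^3 + 905k^2 + 4137k - 39690

Euclidean algorithm in ℚ[k]:
  3k^4 + 6k^3 - 48k^2 - 582k - 2835 = (3k + 66)(k^3 - 20k^2 + 133k - 294) + (873k^2 - 8478k + 16569)
  k^3 - 20k^2 + 133k - 294 = ((1/873)k - 998/84681)(873k^2 - 8478k + 16569) + ((132704/9409)k - 928928/9409)
  873k^2 - 8478k + 16569 = ((8214057/132704)k - 22271103/132704)((132704/9409)k - 928928/9409) + (0)
Last nonzero remainder: (132704/9409)k - 928928/9409. Dividing through by 132704/9409 gives the monic gcd k - 7.
Then lcm(f, g) = f·g / gcd(f, g); expanding and making the result monic gives the answer.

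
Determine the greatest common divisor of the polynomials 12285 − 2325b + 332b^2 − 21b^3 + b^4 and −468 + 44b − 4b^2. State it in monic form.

Apply the Euclidean algorithm:
  b^4 − 21b^3 + 332b^2 − 2325b + 12285 = (−(1/4)b^2 + (5/2)b − 105/4)(−4b^2 + 44b − 468) + (0)
Last nonzero remainder: −4b^2 + 44b − 468. Dividing through by −4 gives the monic gcd b^2 − 11b + 117.

117 − 11b + b^2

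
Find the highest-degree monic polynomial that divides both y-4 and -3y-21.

1

Repeated division with remainder:
  y-4 = (-1/3)(-3y-21) + (-11)
  -3y-21 = ((3/11)y+21/11)(-11) + (0)
The last nonzero remainder is the constant -11, so the polynomials are coprime and gcd = 1.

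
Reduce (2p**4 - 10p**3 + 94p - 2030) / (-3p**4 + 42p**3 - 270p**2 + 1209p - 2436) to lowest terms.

Repeated division with remainder:
  2p**4 - 10p**3 + 94p - 2030 = (-2/3)(-3p**4 + 42p**3 - 270p**2 + 1209p - 2436) + (18p**3 - 180p**2 + 900p - 3654)
  -3p**4 + 42p**3 - 270p**2 + 1209p - 2436 = (-(1/6)p + 2/3)(18p**3 - 180p**2 + 900p - 3654) + (0)
Last nonzero remainder: 18p**3 - 180p**2 + 900p - 3654. Dividing through by 18 gives the monic gcd p**3 - 10p**2 + 50p - 203.
Cancel p**3 - 10p**2 + 50p - 203 from numerator and denominator to get the reduced form.

(-2p - 10)/(3p - 12)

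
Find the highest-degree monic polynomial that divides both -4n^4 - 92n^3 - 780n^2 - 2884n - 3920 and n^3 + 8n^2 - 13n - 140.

n^2 + 12n + 35

By polynomial division,
  -4n^4 - 92n^3 - 780n^2 - 2884n - 3920 = (-4n - 60)(n^3 + 8n^2 - 13n - 140) + (-352n^2 - 4224n - 12320)
  n^3 + 8n^2 - 13n - 140 = (-(1/352)n + 1/88)(-352n^2 - 4224n - 12320) + (0)
Last nonzero remainder: -352n^2 - 4224n - 12320. Dividing through by -352 gives the monic gcd n^2 + 12n + 35.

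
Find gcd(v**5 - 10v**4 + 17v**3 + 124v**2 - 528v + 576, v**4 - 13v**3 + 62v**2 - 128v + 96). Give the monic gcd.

Repeated division with remainder:
  v**5 - 10v**4 + 17v**3 + 124v**2 - 528v + 576 = (v + 3)(v**4 - 13v**3 + 62v**2 - 128v + 96) + (-6v**3 + 66v**2 - 240v + 288)
  v**4 - 13v**3 + 62v**2 - 128v + 96 = (-(1/6)v + 1/3)(-6v**3 + 66v**2 - 240v + 288) + (0)
Last nonzero remainder: -6v**3 + 66v**2 - 240v + 288. Dividing through by -6 gives the monic gcd v**3 - 11v**2 + 40v - 48.

v**3 - 11v**2 + 40v - 48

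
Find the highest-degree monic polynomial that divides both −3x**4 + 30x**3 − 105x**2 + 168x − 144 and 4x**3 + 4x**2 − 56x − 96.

x − 4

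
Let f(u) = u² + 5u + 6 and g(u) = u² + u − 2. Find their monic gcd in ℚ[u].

u + 2

Repeated division with remainder:
  u² + 5u + 6 = (u² + u − 2) + (4u + 8)
  u² + u − 2 = ((1/4)u − 1/4)(4u + 8) + (0)
Last nonzero remainder: 4u + 8. Dividing through by 4 gives the monic gcd u + 2.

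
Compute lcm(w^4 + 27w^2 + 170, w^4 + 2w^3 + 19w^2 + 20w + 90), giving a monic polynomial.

w^6 + 2w^5 + 36w^4 + 54w^3 + 413w^2 + 340w + 1530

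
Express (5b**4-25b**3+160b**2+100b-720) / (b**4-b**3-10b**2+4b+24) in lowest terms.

(5b**2-25b+180)/(b**2-b-6)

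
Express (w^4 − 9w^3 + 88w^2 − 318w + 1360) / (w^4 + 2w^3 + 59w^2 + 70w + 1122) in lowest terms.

By polynomial division,
  w^4 − 9w^3 + 88w^2 − 318w + 1360 = (w^4 + 2w^3 + 59w^2 + 70w + 1122) + (−11w^3 + 29w^2 − 388w + 238)
  w^4 + 2w^3 + 59w^2 + 70w + 1122 = (−(1/11)w − 51/121)(−11w^3 + 29w^2 − 388w + 238) + ((4350/121)w^2 − (8700/121)w + 147900/121)
  −11w^3 + 29w^2 − 388w + 238 = (−(1331/4350)w + 847/4350)((4350/121)w^2 − (8700/121)w + 147900/121) + (0)
Last nonzero remainder: (4350/121)w^2 − (8700/121)w + 147900/121. Dividing through by 4350/121 gives the monic gcd w^2 − 2w + 34.
Cancel w^2 − 2w + 34 from numerator and denominator to get the reduced form.

(w^2 − 7w + 40)/(w^2 + 4w + 33)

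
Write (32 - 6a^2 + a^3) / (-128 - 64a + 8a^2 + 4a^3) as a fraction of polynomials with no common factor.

Euclidean algorithm in ℚ[a]:
  a^3 - 6a^2 + 32 = (1/4)(4a^3 + 8a^2 - 64a - 128) + (-8a^2 + 16a + 64)
  4a^3 + 8a^2 - 64a - 128 = (-(1/2)a - 2)(-8a^2 + 16a + 64) + (0)
Last nonzero remainder: -8a^2 + 16a + 64. Dividing through by -8 gives the monic gcd a^2 - 2a - 8.
Cancel a^2 - 2a - 8 from numerator and denominator to get the reduced form.

(-4 + a)/(16 + 4a)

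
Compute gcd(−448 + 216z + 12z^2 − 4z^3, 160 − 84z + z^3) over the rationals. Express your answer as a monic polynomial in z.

16 − 10z + z^2

Euclidean algorithm in ℚ[z]:
  −4z^3 + 12z^2 + 216z − 448 = (−4)(z^3 − 84z + 160) + (12z^2 − 120z + 192)
  z^3 − 84z + 160 = ((1/12)z + 5/6)(12z^2 − 120z + 192) + (0)
Last nonzero remainder: 12z^2 − 120z + 192. Dividing through by 12 gives the monic gcd z^2 − 10z + 16.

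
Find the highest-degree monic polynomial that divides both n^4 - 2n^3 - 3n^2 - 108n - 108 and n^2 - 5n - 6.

Apply the Euclidean algorithm:
  n^4 - 2n^3 - 3n^2 - 108n - 108 = (n^2 + 3n + 18)(n^2 - 5n - 6) + (0)
The last nonzero remainder n^2 - 5n - 6 is already monic.

n^2 - 5n - 6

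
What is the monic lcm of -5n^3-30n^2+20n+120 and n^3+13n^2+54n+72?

By polynomial division,
  -5n^3-30n^2+20n+120 = (-5)(n^3+13n^2+54n+72) + (35n^2+290n+480)
  n^3+13n^2+54n+72 = ((1/35)n+33/245)(35n^2+290n+480) + ((60/49)n+360/49)
  35n^2+290n+480 = ((343/12)n+196/3)((60/49)n+360/49) + (0)
Last nonzero remainder: (60/49)n+360/49. Dividing through by 60/49 gives the monic gcd n+6.
Then lcm(f, g) = f·g / gcd(f, g); expanding and making the result monic gives the answer.

n^5+13n^4+50n^3+20n^2-216n-288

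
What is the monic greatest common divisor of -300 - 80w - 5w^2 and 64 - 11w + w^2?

Euclidean algorithm in ℚ[w]:
  -5w^2 - 80w - 300 = (-5)(w^2 - 11w + 64) + (-135w + 20)
  w^2 - 11w + 64 = (-(1/135)w + 293/3645)(-135w + 20) + (45484/729)
  -135w + 20 = (-(98415/45484)w + 3645/11371)(45484/729) + (0)
The last nonzero remainder is the constant 45484/729, so the polynomials are coprime and gcd = 1.

1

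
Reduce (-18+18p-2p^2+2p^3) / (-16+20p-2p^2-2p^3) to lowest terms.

(-9-p^2)/(-8+2p+p^2)

Repeated division with remainder:
  2p^3-2p^2+18p-18 = (-1)(-2p^3-2p^2+20p-16) + (-4p^2+38p-34)
  -2p^3-2p^2+20p-16 = ((1/2)p+21/4)(-4p^2+38p-34) + (-(325/2)p+325/2)
  -4p^2+38p-34 = ((8/325)p-68/325)(-(325/2)p+325/2) + (0)
Last nonzero remainder: -(325/2)p+325/2. Dividing through by -325/2 gives the monic gcd p-1.
Cancel p-1 from numerator and denominator to get the reduced form.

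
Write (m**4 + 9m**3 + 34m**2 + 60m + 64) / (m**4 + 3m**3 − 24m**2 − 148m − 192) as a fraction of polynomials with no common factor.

By polynomial division,
  m**4 + 9m**3 + 34m**2 + 60m + 64 = (m**4 + 3m**3 − 24m**2 − 148m − 192) + (6m**3 + 58m**2 + 208m + 256)
  m**4 + 3m**3 − 24m**2 − 148m − 192 = ((1/6)m − 10/9)(6m**3 + 58m**2 + 208m + 256) + ((52/9)m**2 + (364/9)m + 832/9)
  6m**3 + 58m**2 + 208m + 256 = ((27/26)m + 36/13)((52/9)m**2 + (364/9)m + 832/9) + (0)
Last nonzero remainder: (52/9)m**2 + (364/9)m + 832/9. Dividing through by 52/9 gives the monic gcd m**2 + 7m + 16.
Cancel m**2 + 7m + 16 from numerator and denominator to get the reduced form.

(m**2 + 2m + 4)/(m**2 − 4m − 12)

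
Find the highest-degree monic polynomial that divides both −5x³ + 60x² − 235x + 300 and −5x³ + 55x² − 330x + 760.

Euclidean algorithm in ℚ[x]:
  −5x³ + 60x² − 235x + 300 = (−5x³ + 55x² − 330x + 760) + (5x² + 95x − 460)
  −5x³ + 55x² − 330x + 760 = (−x + 30)(5x² + 95x − 460) + (−3640x + 14560)
  5x² + 95x − 460 = (−(1/728)x − 23/728)(−3640x + 14560) + (0)
Last nonzero remainder: −3640x + 14560. Dividing through by −3640 gives the monic gcd x − 4.

x − 4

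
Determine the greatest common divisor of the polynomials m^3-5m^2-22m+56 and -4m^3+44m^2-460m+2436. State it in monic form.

Euclidean algorithm in ℚ[m]:
  m^3-5m^2-22m+56 = (-1/4)(-4m^3+44m^2-460m+2436) + (6m^2-137m+665)
  -4m^3+44m^2-460m+2436 = (-(2/3)m-71/9)(6m^2-137m+665) + (-(9877/9)m+69139/9)
  6m^2-137m+665 = (-(54/9877)m+855/9877)(-(9877/9)m+69139/9) + (0)
Last nonzero remainder: -(9877/9)m+69139/9. Dividing through by -9877/9 gives the monic gcd m-7.

m-7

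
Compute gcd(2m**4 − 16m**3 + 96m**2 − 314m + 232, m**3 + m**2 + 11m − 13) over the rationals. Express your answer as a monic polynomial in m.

Euclidean algorithm in ℚ[m]:
  2m**4 − 16m**3 + 96m**2 − 314m + 232 = (2m − 18)(m**3 + m**2 + 11m − 13) + (92m**2 − 90m − 2)
  m**3 + m**2 + 11m − 13 = ((1/92)m + 91/4232)(92m**2 − 90m − 2) + ((27417/2116)m − 27417/2116)
  92m**2 − 90m − 2 = ((194672/27417)m + 4232/27417)((27417/2116)m − 27417/2116) + (0)
Last nonzero remainder: (27417/2116)m − 27417/2116. Dividing through by 27417/2116 gives the monic gcd m − 1.

m − 1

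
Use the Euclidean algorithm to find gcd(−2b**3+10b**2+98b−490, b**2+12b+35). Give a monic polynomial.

Apply the Euclidean algorithm:
  −2b**3+10b**2+98b−490 = (−2b+34)(b**2+12b+35) + (−240b−1680)
  b**2+12b+35 = (−(1/240)b−1/48)(−240b−1680) + (0)
Last nonzero remainder: −240b−1680. Dividing through by −240 gives the monic gcd b+7.

b+7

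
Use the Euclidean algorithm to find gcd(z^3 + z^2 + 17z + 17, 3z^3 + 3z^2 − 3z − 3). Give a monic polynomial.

Repeated division with remainder:
  z^3 + z^2 + 17z + 17 = (1/3)(3z^3 + 3z^2 − 3z − 3) + (18z + 18)
  3z^3 + 3z^2 − 3z − 3 = ((1/6)z^2 − 1/6)(18z + 18) + (0)
Last nonzero remainder: 18z + 18. Dividing through by 18 gives the monic gcd z + 1.

z + 1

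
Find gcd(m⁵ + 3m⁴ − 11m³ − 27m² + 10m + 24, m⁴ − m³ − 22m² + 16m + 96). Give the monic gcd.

By polynomial division,
  m⁵ + 3m⁴ − 11m³ − 27m² + 10m + 24 = (m + 4)(m⁴ − m³ − 22m² + 16m + 96) + (15m³ + 45m² − 150m − 360)
  m⁴ − m³ − 22m² + 16m + 96 = ((1/15)m − 4/15)(15m³ + 45m² − 150m − 360) + (0)
Last nonzero remainder: 15m³ + 45m² − 150m − 360. Dividing through by 15 gives the monic gcd m³ + 3m² − 10m − 24.

m³ + 3m² − 10m − 24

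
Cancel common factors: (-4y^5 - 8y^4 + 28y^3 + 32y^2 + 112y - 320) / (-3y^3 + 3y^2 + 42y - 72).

(4y^3 + 4y - 40)/(3y - 9)

Repeated division with remainder:
  -4y^5 - 8y^4 + 28y^3 + 32y^2 + 112y - 320 = ((4/3)y^2 + 4y + 40/3)(-3y^3 + 3y^2 + 42y - 72) + (-80y^2 - 160y + 640)
  -3y^3 + 3y^2 + 42y - 72 = ((3/80)y - 9/80)(-80y^2 - 160y + 640) + (0)
Last nonzero remainder: -80y^2 - 160y + 640. Dividing through by -80 gives the monic gcd y^2 + 2y - 8.
Cancel y^2 + 2y - 8 from numerator and denominator to get the reduced form.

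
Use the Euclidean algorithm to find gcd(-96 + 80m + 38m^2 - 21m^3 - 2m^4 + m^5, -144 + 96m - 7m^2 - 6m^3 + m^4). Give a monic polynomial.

Repeated division with remainder:
  m^5 - 2m^4 - 21m^3 + 38m^2 + 80m - 96 = (m + 4)(m^4 - 6m^3 - 7m^2 + 96m - 144) + (10m^3 - 30m^2 - 160m + 480)
  m^4 - 6m^3 - 7m^2 + 96m - 144 = ((1/10)m - 3/10)(10m^3 - 30m^2 - 160m + 480) + (0)
Last nonzero remainder: 10m^3 - 30m^2 - 160m + 480. Dividing through by 10 gives the monic gcd m^3 - 3m^2 - 16m + 48.

48 - 16m - 3m^2 + m^3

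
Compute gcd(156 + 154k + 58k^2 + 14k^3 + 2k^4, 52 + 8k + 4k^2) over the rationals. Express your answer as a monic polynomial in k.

Euclidean algorithm in ℚ[k]:
  2k^4 + 14k^3 + 58k^2 + 154k + 156 = ((1/2)k^2 + (5/2)k + 3)(4k^2 + 8k + 52) + (0)
Last nonzero remainder: 4k^2 + 8k + 52. Dividing through by 4 gives the monic gcd k^2 + 2k + 13.

13 + 2k + k^2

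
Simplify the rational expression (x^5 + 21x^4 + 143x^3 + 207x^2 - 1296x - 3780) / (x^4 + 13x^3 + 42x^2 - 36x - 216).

(x^3 + 9x^2 - x - 105)/(x^2 + x - 6)

Apply the Euclidean algorithm:
  x^5 + 21x^4 + 143x^3 + 207x^2 - 1296x - 3780 = (x + 8)(x^4 + 13x^3 + 42x^2 - 36x - 216) + (-3x^3 - 93x^2 - 792x - 2052)
  x^4 + 13x^3 + 42x^2 - 36x - 216 = (-(1/3)x + 6)(-3x^3 - 93x^2 - 792x - 2052) + (336x^2 + 4032x + 12096)
  -3x^3 - 93x^2 - 792x - 2052 = (-(1/112)x - 19/112)(336x^2 + 4032x + 12096) + (0)
Last nonzero remainder: 336x^2 + 4032x + 12096. Dividing through by 336 gives the monic gcd x^2 + 12x + 36.
Cancel x^2 + 12x + 36 from numerator and denominator to get the reduced form.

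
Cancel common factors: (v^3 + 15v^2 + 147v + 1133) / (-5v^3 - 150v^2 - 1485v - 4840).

(-v^2 - 4v - 103)/(5v^2 + 95v + 440)

Repeated division with remainder:
  v^3 + 15v^2 + 147v + 1133 = (-1/5)(-5v^3 - 150v^2 - 1485v - 4840) + (-15v^2 - 150v + 165)
  -5v^3 - 150v^2 - 1485v - 4840 = ((1/3)v + 20/3)(-15v^2 - 150v + 165) + (-540v - 5940)
  -15v^2 - 150v + 165 = ((1/36)v - 1/36)(-540v - 5940) + (0)
Last nonzero remainder: -540v - 5940. Dividing through by -540 gives the monic gcd v + 11.
Cancel v + 11 from numerator and denominator to get the reduced form.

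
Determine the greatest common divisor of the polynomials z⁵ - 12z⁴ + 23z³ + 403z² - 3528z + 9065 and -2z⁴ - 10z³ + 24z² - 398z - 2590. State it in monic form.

z³ - 12z + 259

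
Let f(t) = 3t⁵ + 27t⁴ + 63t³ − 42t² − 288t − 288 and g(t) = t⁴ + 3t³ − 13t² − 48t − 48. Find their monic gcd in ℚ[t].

Euclidean algorithm in ℚ[t]:
  3t⁵ + 27t⁴ + 63t³ − 42t² − 288t − 288 = (3t + 18)(t⁴ + 3t³ − 13t² − 48t − 48) + (48t³ + 336t² + 720t + 576)
  t⁴ + 3t³ − 13t² − 48t − 48 = ((1/48)t − 1/12)(48t³ + 336t² + 720t + 576) + (0)
Last nonzero remainder: 48t³ + 336t² + 720t + 576. Dividing through by 48 gives the monic gcd t³ + 7t² + 15t + 12.

t³ + 7t² + 15t + 12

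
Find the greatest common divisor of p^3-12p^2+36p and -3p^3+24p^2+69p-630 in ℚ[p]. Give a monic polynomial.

p-6

By polynomial division,
  p^3-12p^2+36p = (-1/3)(-3p^3+24p^2+69p-630) + (-4p^2+59p-210)
  -3p^3+24p^2+69p-630 = ((3/4)p+81/16)(-4p^2+59p-210) + (-(1155/16)p+3465/8)
  -4p^2+59p-210 = ((64/1155)p-16/33)(-(1155/16)p+3465/8) + (0)
Last nonzero remainder: -(1155/16)p+3465/8. Dividing through by -1155/16 gives the monic gcd p-6.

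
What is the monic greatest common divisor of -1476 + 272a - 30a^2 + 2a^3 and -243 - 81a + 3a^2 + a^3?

Euclidean algorithm in ℚ[a]:
  2a^3 - 30a^2 + 272a - 1476 = (2)(a^3 + 3a^2 - 81a - 243) + (-36a^2 + 434a - 990)
  a^3 + 3a^2 - 81a - 243 = (-(1/36)a - 271/648)(-36a^2 + 434a - 990) + ((23653/324)a - 23653/36)
  -36a^2 + 434a - 990 = (-(11664/23653)a + 35640/23653)((23653/324)a - 23653/36) + (0)
Last nonzero remainder: (23653/324)a - 23653/36. Dividing through by 23653/324 gives the monic gcd a - 9.

-9 + a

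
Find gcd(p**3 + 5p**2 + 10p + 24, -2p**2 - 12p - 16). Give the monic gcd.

p + 4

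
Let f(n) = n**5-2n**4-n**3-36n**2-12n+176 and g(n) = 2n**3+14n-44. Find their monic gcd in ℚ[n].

Euclidean algorithm in ℚ[n]:
  n**5-2n**4-n**3-36n**2-12n+176 = ((1/2)n**2-n-4)(2n**3+14n-44) + (0)
Last nonzero remainder: 2n**3+14n-44. Dividing through by 2 gives the monic gcd n**3+7n-22.

n**3+7n-22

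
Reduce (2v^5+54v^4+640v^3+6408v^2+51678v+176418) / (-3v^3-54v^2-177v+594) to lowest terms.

(-2v^3-14v^2-162v-1782)/(3v-6)

By polynomial division,
  2v^5+54v^4+640v^3+6408v^2+51678v+176418 = (-(2/3)v^2-6v-66)(-3v^3-54v^2-177v+594) + (2178v^2+43560v+215622)
  -3v^3-54v^2-177v+594 = (-(1/726)v+1/363)(2178v^2+43560v+215622) + (0)
Last nonzero remainder: 2178v^2+43560v+215622. Dividing through by 2178 gives the monic gcd v^2+20v+99.
Cancel v^2+20v+99 from numerator and denominator to get the reduced form.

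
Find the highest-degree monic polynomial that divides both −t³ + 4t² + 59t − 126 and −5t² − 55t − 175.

1

Repeated division with remainder:
  −t³ + 4t² + 59t − 126 = ((1/5)t − 3)(−5t² − 55t − 175) + (−71t − 651)
  −5t² − 55t − 175 = ((5/71)t + 650/5041)(−71t − 651) + (−459025/5041)
  −71t − 651 = ((357911/459025)t + 468813/65575)(−459025/5041) + (0)
The last nonzero remainder is the constant −459025/5041, so the polynomials are coprime and gcd = 1.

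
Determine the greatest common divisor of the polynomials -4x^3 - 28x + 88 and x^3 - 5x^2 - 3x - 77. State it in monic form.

Apply the Euclidean algorithm:
  -4x^3 - 28x + 88 = (-4)(x^3 - 5x^2 - 3x - 77) + (-20x^2 - 40x - 220)
  x^3 - 5x^2 - 3x - 77 = (-(1/20)x + 7/20)(-20x^2 - 40x - 220) + (0)
Last nonzero remainder: -20x^2 - 40x - 220. Dividing through by -20 gives the monic gcd x^2 + 2x + 11.

x^2 + 2x + 11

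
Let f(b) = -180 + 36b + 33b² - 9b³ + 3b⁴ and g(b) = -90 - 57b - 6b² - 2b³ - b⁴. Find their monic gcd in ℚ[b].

Euclidean algorithm in ℚ[b]:
  3b⁴ - 9b³ + 33b² + 36b - 180 = (-3)(-b⁴ - 2b³ - 6b² - 57b - 90) + (-15b³ + 15b² - 135b - 450)
  -b⁴ - 2b³ - 6b² - 57b - 90 = ((1/15)b + 1/5)(-15b³ + 15b² - 135b - 450) + (0)
Last nonzero remainder: -15b³ + 15b² - 135b - 450. Dividing through by -15 gives the monic gcd b³ - b² + 9b + 30.

30 + 9b - b² + b³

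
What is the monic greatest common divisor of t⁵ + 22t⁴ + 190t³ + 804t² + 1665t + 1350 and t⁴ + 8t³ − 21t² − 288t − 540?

Apply the Euclidean algorithm:
  t⁵ + 22t⁴ + 190t³ + 804t² + 1665t + 1350 = (t + 14)(t⁴ + 8t³ − 21t² − 288t − 540) + (99t³ + 1386t² + 6237t + 8910)
  t⁴ + 8t³ − 21t² − 288t − 540 = ((1/99)t − 2/33)(99t³ + 1386t² + 6237t + 8910) + (0)
Last nonzero remainder: 99t³ + 1386t² + 6237t + 8910. Dividing through by 99 gives the monic gcd t³ + 14t² + 63t + 90.

t³ + 14t² + 63t + 90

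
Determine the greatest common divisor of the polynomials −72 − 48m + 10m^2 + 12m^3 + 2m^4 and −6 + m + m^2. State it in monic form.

−6 + m + m^2

Repeated division with remainder:
  2m^4 + 12m^3 + 10m^2 − 48m − 72 = (2m^2 + 10m + 12)(m^2 + m − 6) + (0)
The last nonzero remainder m^2 + m − 6 is already monic.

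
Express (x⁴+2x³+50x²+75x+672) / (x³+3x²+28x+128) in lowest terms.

By polynomial division,
  x⁴+2x³+50x²+75x+672 = (x-1)(x³+3x²+28x+128) + (25x²-25x+800)
  x³+3x²+28x+128 = ((1/25)x+4/25)(25x²-25x+800) + (0)
Last nonzero remainder: 25x²-25x+800. Dividing through by 25 gives the monic gcd x²-x+32.
Cancel x²-x+32 from numerator and denominator to get the reduced form.

(x²+3x+21)/(x+4)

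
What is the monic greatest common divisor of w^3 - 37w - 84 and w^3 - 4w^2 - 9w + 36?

Repeated division with remainder:
  w^3 - 37w - 84 = (w^3 - 4w^2 - 9w + 36) + (4w^2 - 28w - 120)
  w^3 - 4w^2 - 9w + 36 = ((1/4)w + 3/4)(4w^2 - 28w - 120) + (42w + 126)
  4w^2 - 28w - 120 = ((2/21)w - 20/21)(42w + 126) + (0)
Last nonzero remainder: 42w + 126. Dividing through by 42 gives the monic gcd w + 3.

w + 3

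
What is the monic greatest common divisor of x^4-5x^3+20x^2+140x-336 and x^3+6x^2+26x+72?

Repeated division with remainder:
  x^4-5x^3+20x^2+140x-336 = (x-11)(x^3+6x^2+26x+72) + (60x^2+354x+456)
  x^3+6x^2+26x+72 = ((1/60)x+1/600)(60x^2+354x+456) + ((1781/100)x+1781/25)
  60x^2+354x+456 = ((6000/1781)x+11400/1781)((1781/100)x+1781/25) + (0)
Last nonzero remainder: (1781/100)x+1781/25. Dividing through by 1781/100 gives the monic gcd x+4.

x+4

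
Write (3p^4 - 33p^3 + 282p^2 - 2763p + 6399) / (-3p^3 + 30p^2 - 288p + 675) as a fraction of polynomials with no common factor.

(-p^3 + 8p^2 - 70p + 711)/(p^2 - 7p + 75)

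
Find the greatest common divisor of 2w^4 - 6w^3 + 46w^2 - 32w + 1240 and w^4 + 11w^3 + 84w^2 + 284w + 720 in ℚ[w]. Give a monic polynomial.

w^2 + 4w + 20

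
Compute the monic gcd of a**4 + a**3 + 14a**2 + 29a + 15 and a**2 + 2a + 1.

a**2 + 2a + 1

Repeated division with remainder:
  a**4 + a**3 + 14a**2 + 29a + 15 = (a**2 - a + 15)(a**2 + 2a + 1) + (0)
The last nonzero remainder a**2 + 2a + 1 is already monic.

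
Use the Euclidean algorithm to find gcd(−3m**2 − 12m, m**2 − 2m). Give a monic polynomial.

m

By polynomial division,
  −3m**2 − 12m = (−3)(m**2 − 2m) + (−18m)
  m**2 − 2m = (−(1/18)m + 1/9)(−18m) + (0)
Last nonzero remainder: −18m. Dividing through by −18 gives the monic gcd m.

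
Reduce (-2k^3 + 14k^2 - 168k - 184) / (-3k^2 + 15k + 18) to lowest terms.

(2k^2 - 16k + 184)/(3k - 18)

Repeated division with remainder:
  -2k^3 + 14k^2 - 168k - 184 = ((2/3)k - 4/3)(-3k^2 + 15k + 18) + (-160k - 160)
  -3k^2 + 15k + 18 = ((3/160)k - 9/80)(-160k - 160) + (0)
Last nonzero remainder: -160k - 160. Dividing through by -160 gives the monic gcd k + 1.
Cancel k + 1 from numerator and denominator to get the reduced form.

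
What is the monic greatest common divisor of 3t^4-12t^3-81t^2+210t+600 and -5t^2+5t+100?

t^2-t-20

By polynomial division,
  3t^4-12t^3-81t^2+210t+600 = (-(3/5)t^2+(9/5)t+6)(-5t^2+5t+100) + (0)
Last nonzero remainder: -5t^2+5t+100. Dividing through by -5 gives the monic gcd t^2-t-20.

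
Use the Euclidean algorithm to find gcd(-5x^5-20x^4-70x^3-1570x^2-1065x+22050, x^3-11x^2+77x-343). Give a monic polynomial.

Euclidean algorithm in ℚ[x]:
  -5x^5-20x^4-70x^3-1570x^2-1065x+22050 = (-5x^2-75x-510)(x^3-11x^2+77x-343) + (-3120x^2+12480x-152880)
  x^3-11x^2+77x-343 = (-(1/3120)x+7/3120)(-3120x^2+12480x-152880) + (0)
Last nonzero remainder: -3120x^2+12480x-152880. Dividing through by -3120 gives the monic gcd x^2-4x+49.

x^2-4x+49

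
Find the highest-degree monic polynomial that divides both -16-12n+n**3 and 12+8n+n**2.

Euclidean algorithm in ℚ[n]:
  n**3-12n-16 = (n-8)(n**2+8n+12) + (40n+80)
  n**2+8n+12 = ((1/40)n+3/20)(40n+80) + (0)
Last nonzero remainder: 40n+80. Dividing through by 40 gives the monic gcd n+2.

2+n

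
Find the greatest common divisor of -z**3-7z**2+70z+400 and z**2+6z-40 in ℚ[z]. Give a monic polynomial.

Euclidean algorithm in ℚ[z]:
  -z**3-7z**2+70z+400 = (-z-1)(z**2+6z-40) + (36z+360)
  z**2+6z-40 = ((1/36)z-1/9)(36z+360) + (0)
Last nonzero remainder: 36z+360. Dividing through by 36 gives the monic gcd z+10.

z+10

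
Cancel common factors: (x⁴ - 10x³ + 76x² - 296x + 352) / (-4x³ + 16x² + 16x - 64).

(-x² + 4x - 44)/(4x + 8)

Apply the Euclidean algorithm:
  x⁴ - 10x³ + 76x² - 296x + 352 = (-(1/4)x + 3/2)(-4x³ + 16x² + 16x - 64) + (56x² - 336x + 448)
  -4x³ + 16x² + 16x - 64 = (-(1/14)x - 1/7)(56x² - 336x + 448) + (0)
Last nonzero remainder: 56x² - 336x + 448. Dividing through by 56 gives the monic gcd x² - 6x + 8.
Cancel x² - 6x + 8 from numerator and denominator to get the reduced form.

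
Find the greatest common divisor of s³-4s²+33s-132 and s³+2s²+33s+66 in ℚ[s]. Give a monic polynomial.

s²+33

Euclidean algorithm in ℚ[s]:
  s³-4s²+33s-132 = (s³+2s²+33s+66) + (-6s²-198)
  s³+2s²+33s+66 = (-(1/6)s-1/3)(-6s²-198) + (0)
Last nonzero remainder: -6s²-198. Dividing through by -6 gives the monic gcd s²+33.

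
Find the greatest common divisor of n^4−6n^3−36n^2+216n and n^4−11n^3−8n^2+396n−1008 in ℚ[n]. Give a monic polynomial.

Repeated division with remainder:
  n^4−6n^3−36n^2+216n = (n^4−11n^3−8n^2+396n−1008) + (5n^3−28n^2−180n+1008)
  n^4−11n^3−8n^2+396n−1008 = ((1/5)n−27/25)(5n^3−28n^2−180n+1008) + (−(56/25)n^2+2016/25)
  5n^3−28n^2−180n+1008 = (−(125/56)n+25/2)(−(56/25)n^2+2016/25) + (0)
Last nonzero remainder: −(56/25)n^2+2016/25. Dividing through by −56/25 gives the monic gcd n^2−36.

n^2−36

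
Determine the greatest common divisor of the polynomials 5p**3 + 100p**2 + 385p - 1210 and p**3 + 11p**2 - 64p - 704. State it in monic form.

p + 11

Apply the Euclidean algorithm:
  5p**3 + 100p**2 + 385p - 1210 = (5)(p**3 + 11p**2 - 64p - 704) + (45p**2 + 705p + 2310)
  p**3 + 11p**2 - 64p - 704 = ((1/45)p - 14/135)(45p**2 + 705p + 2310) + (-(380/9)p - 4180/9)
  45p**2 + 705p + 2310 = (-(81/76)p - 189/38)(-(380/9)p - 4180/9) + (0)
Last nonzero remainder: -(380/9)p - 4180/9. Dividing through by -380/9 gives the monic gcd p + 11.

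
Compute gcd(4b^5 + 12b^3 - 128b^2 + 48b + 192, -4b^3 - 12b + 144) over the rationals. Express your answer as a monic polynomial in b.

b^2 + 3b + 12

Apply the Euclidean algorithm:
  4b^5 + 12b^3 - 128b^2 + 48b + 192 = (-b^2)(-4b^3 - 12b + 144) + (16b^2 + 48b + 192)
  -4b^3 - 12b + 144 = (-(1/4)b + 3/4)(16b^2 + 48b + 192) + (0)
Last nonzero remainder: 16b^2 + 48b + 192. Dividing through by 16 gives the monic gcd b^2 + 3b + 12.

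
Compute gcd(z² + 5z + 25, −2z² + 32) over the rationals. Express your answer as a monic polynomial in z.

1

Repeated division with remainder:
  z² + 5z + 25 = (−1/2)(−2z² + 32) + (5z + 41)
  −2z² + 32 = (−(2/5)z + 82/25)(5z + 41) + (−2562/25)
  5z + 41 = (−(125/2562)z − 1025/2562)(−2562/25) + (0)
The last nonzero remainder is the constant −2562/25, so the polynomials are coprime and gcd = 1.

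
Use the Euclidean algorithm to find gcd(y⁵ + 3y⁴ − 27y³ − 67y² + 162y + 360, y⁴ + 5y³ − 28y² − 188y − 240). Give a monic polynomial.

y² + 7y + 10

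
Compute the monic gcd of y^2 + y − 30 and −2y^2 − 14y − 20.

1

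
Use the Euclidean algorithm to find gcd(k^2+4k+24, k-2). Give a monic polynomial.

Apply the Euclidean algorithm:
  k^2+4k+24 = (k+6)(k-2) + (36)
  k-2 = ((1/36)k-1/18)(36) + (0)
The last nonzero remainder is the constant 36, so the polynomials are coprime and gcd = 1.

1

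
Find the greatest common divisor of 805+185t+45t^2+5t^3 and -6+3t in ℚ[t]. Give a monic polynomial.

1

Repeated division with remainder:
  5t^3+45t^2+185t+805 = ((5/3)t^2+(55/3)t+295/3)(3t-6) + (1395)
  3t-6 = ((1/465)t-2/465)(1395) + (0)
The last nonzero remainder is the constant 1395, so the polynomials are coprime and gcd = 1.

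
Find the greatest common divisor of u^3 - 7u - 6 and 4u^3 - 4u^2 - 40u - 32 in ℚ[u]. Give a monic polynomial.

By polynomial division,
  u^3 - 7u - 6 = (1/4)(4u^3 - 4u^2 - 40u - 32) + (u^2 + 3u + 2)
  4u^3 - 4u^2 - 40u - 32 = (4u - 16)(u^2 + 3u + 2) + (0)
The last nonzero remainder u^2 + 3u + 2 is already monic.

u^2 + 3u + 2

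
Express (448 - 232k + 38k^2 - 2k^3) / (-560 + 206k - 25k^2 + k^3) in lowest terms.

By polynomial division,
  -2k^3 + 38k^2 - 232k + 448 = (-2)(k^3 - 25k^2 + 206k - 560) + (-12k^2 + 180k - 672)
  k^3 - 25k^2 + 206k - 560 = (-(1/12)k + 5/6)(-12k^2 + 180k - 672) + (0)
Last nonzero remainder: -12k^2 + 180k - 672. Dividing through by -12 gives the monic gcd k^2 - 15k + 56.
Cancel k^2 - 15k + 56 from numerator and denominator to get the reduced form.

(8 - 2k)/(-10 + k)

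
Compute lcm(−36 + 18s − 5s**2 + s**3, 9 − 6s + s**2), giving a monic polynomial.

108 − 90s + 33s**2 − 8s**3 + s**4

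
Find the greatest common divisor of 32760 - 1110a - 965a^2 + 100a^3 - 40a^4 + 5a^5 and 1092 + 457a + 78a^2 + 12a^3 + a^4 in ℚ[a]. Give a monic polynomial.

156 + 43a + 5a^2 + a^3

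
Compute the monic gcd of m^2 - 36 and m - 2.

Repeated division with remainder:
  m^2 - 36 = (m + 2)(m - 2) + (-32)
  m - 2 = (-(1/32)m + 1/16)(-32) + (0)
The last nonzero remainder is the constant -32, so the polynomials are coprime and gcd = 1.

1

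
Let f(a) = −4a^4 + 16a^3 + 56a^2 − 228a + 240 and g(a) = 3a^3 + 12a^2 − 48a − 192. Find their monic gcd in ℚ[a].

Repeated division with remainder:
  −4a^4 + 16a^3 + 56a^2 − 228a + 240 = (−(4/3)a + 32/3)(3a^3 + 12a^2 − 48a − 192) + (−136a^2 + 28a + 2288)
  3a^3 + 12a^2 − 48a − 192 = (−(3/136)a − 429/4624)(−136a^2 + 28a + 2288) + ((5859/1156)a + 5859/289)
  −136a^2 + 28a + 2288 = (−(157216/5859)a + 661232/5859)((5859/1156)a + 5859/289) + (0)
Last nonzero remainder: (5859/1156)a + 5859/289. Dividing through by 5859/1156 gives the monic gcd a + 4.

a + 4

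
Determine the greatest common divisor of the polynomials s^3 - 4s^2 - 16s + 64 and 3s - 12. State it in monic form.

By polynomial division,
  s^3 - 4s^2 - 16s + 64 = ((1/3)s^2 - 16/3)(3s - 12) + (0)
Last nonzero remainder: 3s - 12. Dividing through by 3 gives the monic gcd s - 4.

s - 4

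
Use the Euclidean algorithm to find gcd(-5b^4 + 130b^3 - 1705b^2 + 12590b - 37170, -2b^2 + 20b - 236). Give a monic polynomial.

By polynomial division,
  -5b^4 + 130b^3 - 1705b^2 + 12590b - 37170 = ((5/2)b^2 - 40b + 315/2)(-2b^2 + 20b - 236) + (0)
Last nonzero remainder: -2b^2 + 20b - 236. Dividing through by -2 gives the monic gcd b^2 - 10b + 118.

b^2 - 10b + 118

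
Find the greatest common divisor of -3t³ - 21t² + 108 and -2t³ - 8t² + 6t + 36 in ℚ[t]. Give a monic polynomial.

Repeated division with remainder:
  -3t³ - 21t² + 108 = (3/2)(-2t³ - 8t² + 6t + 36) + (-9t² - 9t + 54)
  -2t³ - 8t² + 6t + 36 = ((2/9)t + 2/3)(-9t² - 9t + 54) + (0)
Last nonzero remainder: -9t² - 9t + 54. Dividing through by -9 gives the monic gcd t² + t - 6.

t² + t - 6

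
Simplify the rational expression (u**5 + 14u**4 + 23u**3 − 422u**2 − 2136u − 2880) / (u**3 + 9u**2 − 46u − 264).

(u**3 + 16u**2 + 79u + 120)/(u + 11)

By polynomial division,
  u**5 + 14u**4 + 23u**3 − 422u**2 − 2136u − 2880 = (u**2 + 5u + 24)(u**3 + 9u**2 − 46u − 264) + (−144u**2 + 288u + 3456)
  u**3 + 9u**2 − 46u − 264 = (−(1/144)u − 11/144)(−144u**2 + 288u + 3456) + (0)
Last nonzero remainder: −144u**2 + 288u + 3456. Dividing through by −144 gives the monic gcd u**2 − 2u − 24.
Cancel u**2 − 2u − 24 from numerator and denominator to get the reduced form.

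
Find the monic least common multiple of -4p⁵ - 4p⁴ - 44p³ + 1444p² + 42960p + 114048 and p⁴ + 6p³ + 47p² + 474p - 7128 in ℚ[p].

Euclidean algorithm in ℚ[p]:
  -4p⁵ - 4p⁴ - 44p³ + 1444p² + 42960p + 114048 = (-4p + 20)(p⁴ + 6p³ + 47p² + 474p - 7128) + (24p³ + 2400p² + 4968p + 256608)
  p⁴ + 6p³ + 47p² + 474p - 7128 = ((1/24)p - 47/12)(24p³ + 2400p² + 4968p + 256608) + (9240p² + 9240p + 997920)
  24p³ + 2400p² + 4968p + 256608 = ((1/385)p + 9/35)(9240p² + 9240p + 997920) + (0)
Last nonzero remainder: 9240p² + 9240p + 997920. Dividing through by 9240 gives the monic gcd p² + p + 108.
Then lcm(f, g) = f·g / gcd(f, g); expanding and making the result monic gives the answer.

p⁷ + 6p⁶ - 50p⁵ - 372p⁴ - 13271p³ - 58386p² + 566280p + 1881792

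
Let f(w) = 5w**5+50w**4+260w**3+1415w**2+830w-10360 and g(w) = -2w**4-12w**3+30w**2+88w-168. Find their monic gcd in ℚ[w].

w**2+5w-14

Euclidean algorithm in ℚ[w]:
  5w**5+50w**4+260w**3+1415w**2+830w-10360 = (-(5/2)w-10)(-2w**4-12w**3+30w**2+88w-168) + (215w**3+1935w**2+1290w-12040)
  -2w**4-12w**3+30w**2+88w-168 = (-(2/215)w+6/215)(215w**3+1935w**2+1290w-12040) + (-12w**2-60w+168)
  215w**3+1935w**2+1290w-12040 = (-(215/12)w-215/3)(-12w**2-60w+168) + (0)
Last nonzero remainder: -12w**2-60w+168. Dividing through by -12 gives the monic gcd w**2+5w-14.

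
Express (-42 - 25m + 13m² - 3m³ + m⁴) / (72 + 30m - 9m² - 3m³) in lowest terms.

(-14 - 13m - m³)/(24 + 18m + 3m²)

Apply the Euclidean algorithm:
  m⁴ - 3m³ + 13m² - 25m - 42 = (-(1/3)m + 2)(-3m³ - 9m² + 30m + 72) + (41m² - 61m - 186)
  -3m³ - 9m² + 30m + 72 = (-(3/41)m - 552/1681)(41m² - 61m - 186) + (-(6120/1681)m + 18360/1681)
  41m² - 61m - 186 = (-(68921/6120)m - 52111/3060)(-(6120/1681)m + 18360/1681) + (0)
Last nonzero remainder: -(6120/1681)m + 18360/1681. Dividing through by -6120/1681 gives the monic gcd m - 3.
Cancel m - 3 from numerator and denominator to get the reduced form.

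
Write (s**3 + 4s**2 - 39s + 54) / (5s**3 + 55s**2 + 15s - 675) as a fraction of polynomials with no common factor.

(s - 2)/(5s + 25)

By polynomial division,
  s**3 + 4s**2 - 39s + 54 = (1/5)(5s**3 + 55s**2 + 15s - 675) + (-7s**2 - 42s + 189)
  5s**3 + 55s**2 + 15s - 675 = (-(5/7)s - 25/7)(-7s**2 - 42s + 189) + (0)
Last nonzero remainder: -7s**2 - 42s + 189. Dividing through by -7 gives the monic gcd s**2 + 6s - 27.
Cancel s**2 + 6s - 27 from numerator and denominator to get the reduced form.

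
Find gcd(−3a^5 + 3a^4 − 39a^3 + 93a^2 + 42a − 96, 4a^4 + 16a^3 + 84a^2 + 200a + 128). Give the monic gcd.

a^3 + 2a^2 + 17a + 16

By polynomial division,
  −3a^5 + 3a^4 − 39a^3 + 93a^2 + 42a − 96 = (−(3/4)a + 15/4)(4a^4 + 16a^3 + 84a^2 + 200a + 128) + (−36a^3 − 72a^2 − 612a − 576)
  4a^4 + 16a^3 + 84a^2 + 200a + 128 = (−(1/9)a − 2/9)(−36a^3 − 72a^2 − 612a − 576) + (0)
Last nonzero remainder: −36a^3 − 72a^2 − 612a − 576. Dividing through by −36 gives the monic gcd a^3 + 2a^2 + 17a + 16.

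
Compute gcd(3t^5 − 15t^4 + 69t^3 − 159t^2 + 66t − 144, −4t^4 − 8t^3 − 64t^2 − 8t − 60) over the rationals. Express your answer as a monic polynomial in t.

t^2 + 1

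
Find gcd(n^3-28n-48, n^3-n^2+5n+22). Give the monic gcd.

Euclidean algorithm in ℚ[n]:
  n^3-28n-48 = (n^3-n^2+5n+22) + (n^2-33n-70)
  n^3-n^2+5n+22 = (n+32)(n^2-33n-70) + (1131n+2262)
  n^2-33n-70 = ((1/1131)n-35/1131)(1131n+2262) + (0)
Last nonzero remainder: 1131n+2262. Dividing through by 1131 gives the monic gcd n+2.

n+2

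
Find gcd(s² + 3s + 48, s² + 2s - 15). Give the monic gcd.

Repeated division with remainder:
  s² + 3s + 48 = (s² + 2s - 15) + (s + 63)
  s² + 2s - 15 = (s - 61)(s + 63) + (3828)
  s + 63 = ((1/3828)s + 21/1276)(3828) + (0)
The last nonzero remainder is the constant 3828, so the polynomials are coprime and gcd = 1.

1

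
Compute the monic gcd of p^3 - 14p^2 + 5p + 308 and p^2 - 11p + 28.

By polynomial division,
  p^3 - 14p^2 + 5p + 308 = (p - 3)(p^2 - 11p + 28) + (-56p + 392)
  p^2 - 11p + 28 = (-(1/56)p + 1/14)(-56p + 392) + (0)
Last nonzero remainder: -56p + 392. Dividing through by -56 gives the monic gcd p - 7.

p - 7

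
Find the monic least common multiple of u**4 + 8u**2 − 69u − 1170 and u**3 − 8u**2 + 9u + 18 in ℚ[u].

u**6 − 2u**5 + 5u**4 − 85u**3 − 1056u**2 + 2547u + 3510

Apply the Euclidean algorithm:
  u**4 + 8u**2 − 69u − 1170 = (u + 8)(u**3 − 8u**2 + 9u + 18) + (63u**2 − 159u − 1314)
  u**3 − 8u**2 + 9u + 18 = ((1/63)u − 115/1323)(63u**2 − 159u − 1314) + ((7072/441)u − 14144/147)
  63u**2 − 159u − 1314 = ((27783/7072)u + 96579/7072)((7072/441)u − 14144/147) + (0)
Last nonzero remainder: (7072/441)u − 14144/147. Dividing through by 7072/441 gives the monic gcd u − 6.
Then lcm(f, g) = f·g / gcd(f, g); expanding and making the result monic gives the answer.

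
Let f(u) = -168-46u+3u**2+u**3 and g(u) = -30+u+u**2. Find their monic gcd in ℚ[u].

6+u

Repeated division with remainder:
  u**3+3u**2-46u-168 = (u+2)(u**2+u-30) + (-18u-108)
  u**2+u-30 = (-(1/18)u+5/18)(-18u-108) + (0)
Last nonzero remainder: -18u-108. Dividing through by -18 gives the monic gcd u+6.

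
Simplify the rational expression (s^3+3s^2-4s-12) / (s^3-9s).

Repeated division with remainder:
  s^3+3s^2-4s-12 = (s^3-9s) + (3s^2+5s-12)
  s^3-9s = ((1/3)s-5/9)(3s^2+5s-12) + (-(20/9)s-20/3)
  3s^2+5s-12 = (-(27/20)s+9/5)(-(20/9)s-20/3) + (0)
Last nonzero remainder: -(20/9)s-20/3. Dividing through by -20/9 gives the monic gcd s+3.
Cancel s+3 from numerator and denominator to get the reduced form.

(s^2-4)/(s^2-3s)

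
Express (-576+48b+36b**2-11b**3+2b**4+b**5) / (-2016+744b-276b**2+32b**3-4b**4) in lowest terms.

Euclidean algorithm in ℚ[b]:
  b**5+2b**4-11b**3+36b**2+48b-576 = (-(1/4)b-5/2)(-4b**4+32b**3-276b**2+744b-2016) + (-468b**2+1404b-5616)
  -4b**4+32b**3-276b**2+744b-2016 = ((1/117)b**2-(5/117)b+14/39)(-468b**2+1404b-5616) + (0)
Last nonzero remainder: -468b**2+1404b-5616. Dividing through by -468 gives the monic gcd b**2-3b+12.
Cancel b**2-3b+12 from numerator and denominator to get the reduced form.

(48+8b-5b**2-b**3)/(168-20b+4b**2)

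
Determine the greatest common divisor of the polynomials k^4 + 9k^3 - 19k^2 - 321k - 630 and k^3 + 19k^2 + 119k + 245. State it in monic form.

Repeated division with remainder:
  k^4 + 9k^3 - 19k^2 - 321k - 630 = (k - 10)(k^3 + 19k^2 + 119k + 245) + (52k^2 + 624k + 1820)
  k^3 + 19k^2 + 119k + 245 = ((1/52)k + 7/52)(52k^2 + 624k + 1820) + (0)
Last nonzero remainder: 52k^2 + 624k + 1820. Dividing through by 52 gives the monic gcd k^2 + 12k + 35.

k^2 + 12k + 35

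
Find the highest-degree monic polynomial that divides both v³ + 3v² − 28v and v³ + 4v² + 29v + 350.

Euclidean algorithm in ℚ[v]:
  v³ + 3v² − 28v = (v³ + 4v² + 29v + 350) + (−v² − 57v − 350)
  v³ + 4v² + 29v + 350 = (−v + 53)(−v² − 57v − 350) + (2700v + 18900)
  −v² − 57v − 350 = (−(1/2700)v − 1/54)(2700v + 18900) + (0)
Last nonzero remainder: 2700v + 18900. Dividing through by 2700 gives the monic gcd v + 7.

v + 7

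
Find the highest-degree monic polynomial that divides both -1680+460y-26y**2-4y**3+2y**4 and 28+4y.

7+y

By polynomial division,
  2y**4-4y**3-26y**2+460y-1680 = ((1/2)y**3-(9/2)y**2+25y-60)(4y+28) + (0)
Last nonzero remainder: 4y+28. Dividing through by 4 gives the monic gcd y+7.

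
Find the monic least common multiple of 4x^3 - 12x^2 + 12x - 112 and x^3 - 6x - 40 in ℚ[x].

x^5 + x^4 + x^3 - 46x^2 - 82x - 280

Repeated division with remainder:
  4x^3 - 12x^2 + 12x - 112 = (4)(x^3 - 6x - 40) + (-12x^2 + 36x + 48)
  x^3 - 6x - 40 = (-(1/12)x - 1/4)(-12x^2 + 36x + 48) + (7x - 28)
  -12x^2 + 36x + 48 = (-(12/7)x - 12/7)(7x - 28) + (0)
Last nonzero remainder: 7x - 28. Dividing through by 7 gives the monic gcd x - 4.
Then lcm(f, g) = f·g / gcd(f, g); expanding and making the result monic gives the answer.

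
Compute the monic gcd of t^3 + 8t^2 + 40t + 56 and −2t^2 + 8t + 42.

1

Apply the Euclidean algorithm:
  t^3 + 8t^2 + 40t + 56 = (−(1/2)t − 6)(−2t^2 + 8t + 42) + (109t + 308)
  −2t^2 + 8t + 42 = (−(2/109)t + 1488/11881)(109t + 308) + (40698/11881)
  109t + 308 = ((1295029/40698)t + 261382/2907)(40698/11881) + (0)
The last nonzero remainder is the constant 40698/11881, so the polynomials are coprime and gcd = 1.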